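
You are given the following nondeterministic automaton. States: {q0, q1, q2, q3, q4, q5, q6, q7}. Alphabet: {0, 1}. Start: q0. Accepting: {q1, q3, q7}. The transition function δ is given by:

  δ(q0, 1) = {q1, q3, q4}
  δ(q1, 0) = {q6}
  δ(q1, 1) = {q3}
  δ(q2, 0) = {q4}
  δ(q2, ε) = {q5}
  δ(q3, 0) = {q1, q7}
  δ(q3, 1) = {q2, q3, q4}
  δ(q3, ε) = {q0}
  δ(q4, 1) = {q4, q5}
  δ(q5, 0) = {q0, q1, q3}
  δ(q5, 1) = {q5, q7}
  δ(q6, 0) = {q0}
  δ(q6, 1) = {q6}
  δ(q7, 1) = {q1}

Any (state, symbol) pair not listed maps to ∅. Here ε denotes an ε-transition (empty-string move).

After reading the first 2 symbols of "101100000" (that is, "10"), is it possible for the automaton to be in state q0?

Start in {q0}.
Read '1': {q0} → {q0, q1, q3, q4}.
Read '0': {q0, q1, q3, q4} → {q1, q6, q7}.
State q0 is not in {q1, q6, q7}.

No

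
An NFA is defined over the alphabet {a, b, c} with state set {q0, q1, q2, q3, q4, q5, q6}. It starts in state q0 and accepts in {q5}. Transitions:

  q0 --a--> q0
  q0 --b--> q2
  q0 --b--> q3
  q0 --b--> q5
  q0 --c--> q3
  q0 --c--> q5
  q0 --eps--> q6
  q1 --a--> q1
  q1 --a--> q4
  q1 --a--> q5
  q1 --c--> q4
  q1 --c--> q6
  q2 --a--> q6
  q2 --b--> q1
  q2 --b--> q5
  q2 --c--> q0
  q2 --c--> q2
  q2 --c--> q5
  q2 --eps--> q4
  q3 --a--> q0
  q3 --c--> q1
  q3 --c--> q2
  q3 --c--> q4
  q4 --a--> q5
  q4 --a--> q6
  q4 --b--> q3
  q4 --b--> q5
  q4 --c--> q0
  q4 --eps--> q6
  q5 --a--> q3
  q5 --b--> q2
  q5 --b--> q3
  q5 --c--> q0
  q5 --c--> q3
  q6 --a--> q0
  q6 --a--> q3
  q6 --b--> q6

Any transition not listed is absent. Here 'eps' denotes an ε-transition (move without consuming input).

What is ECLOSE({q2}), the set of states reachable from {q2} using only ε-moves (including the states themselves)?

{q2, q4, q6}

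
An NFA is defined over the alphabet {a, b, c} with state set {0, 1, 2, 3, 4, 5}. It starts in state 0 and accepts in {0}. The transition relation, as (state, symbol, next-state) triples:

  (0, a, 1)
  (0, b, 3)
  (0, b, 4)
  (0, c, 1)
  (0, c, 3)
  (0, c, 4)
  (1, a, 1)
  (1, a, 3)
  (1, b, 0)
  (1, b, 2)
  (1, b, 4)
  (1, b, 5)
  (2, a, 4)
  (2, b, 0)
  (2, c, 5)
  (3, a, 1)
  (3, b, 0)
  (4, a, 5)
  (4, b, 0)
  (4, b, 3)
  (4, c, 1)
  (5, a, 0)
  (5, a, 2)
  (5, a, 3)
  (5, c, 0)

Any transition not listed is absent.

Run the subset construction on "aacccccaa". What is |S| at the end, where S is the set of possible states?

Start in {0}.
Read 'a': 0→{1}; now {1}.
Read 'a': 1→{1, 3}; now {1, 3}.
Read 'c': 1→∅, 3→∅; now ∅.
The set is empty and remains empty for the remaining 6 symbols.
That set has 0 states.

0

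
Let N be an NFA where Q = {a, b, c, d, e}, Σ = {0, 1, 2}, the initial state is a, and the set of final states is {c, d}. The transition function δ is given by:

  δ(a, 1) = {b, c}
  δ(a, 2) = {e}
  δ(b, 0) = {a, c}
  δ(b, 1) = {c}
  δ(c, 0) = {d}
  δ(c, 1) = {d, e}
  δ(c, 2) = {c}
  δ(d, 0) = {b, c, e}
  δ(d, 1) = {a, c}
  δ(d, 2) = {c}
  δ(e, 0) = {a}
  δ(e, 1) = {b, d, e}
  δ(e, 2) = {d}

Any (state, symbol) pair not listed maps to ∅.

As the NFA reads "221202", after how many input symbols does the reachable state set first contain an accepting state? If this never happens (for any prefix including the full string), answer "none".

Start in {a}.
Read '2': {a} → {e}.
Read '2': {e} → {d}.
None of the earlier sets intersect F, but {d} does.

2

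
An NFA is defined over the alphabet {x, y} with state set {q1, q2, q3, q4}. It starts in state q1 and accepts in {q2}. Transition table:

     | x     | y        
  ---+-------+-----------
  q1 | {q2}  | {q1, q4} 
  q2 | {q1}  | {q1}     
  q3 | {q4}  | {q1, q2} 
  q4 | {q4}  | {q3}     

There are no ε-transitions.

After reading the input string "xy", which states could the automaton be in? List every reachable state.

{q1}

Start in {q1}.
Read 'x': q1→{q2}; now {q2}.
Read 'y': q2→{q1}; now {q1}.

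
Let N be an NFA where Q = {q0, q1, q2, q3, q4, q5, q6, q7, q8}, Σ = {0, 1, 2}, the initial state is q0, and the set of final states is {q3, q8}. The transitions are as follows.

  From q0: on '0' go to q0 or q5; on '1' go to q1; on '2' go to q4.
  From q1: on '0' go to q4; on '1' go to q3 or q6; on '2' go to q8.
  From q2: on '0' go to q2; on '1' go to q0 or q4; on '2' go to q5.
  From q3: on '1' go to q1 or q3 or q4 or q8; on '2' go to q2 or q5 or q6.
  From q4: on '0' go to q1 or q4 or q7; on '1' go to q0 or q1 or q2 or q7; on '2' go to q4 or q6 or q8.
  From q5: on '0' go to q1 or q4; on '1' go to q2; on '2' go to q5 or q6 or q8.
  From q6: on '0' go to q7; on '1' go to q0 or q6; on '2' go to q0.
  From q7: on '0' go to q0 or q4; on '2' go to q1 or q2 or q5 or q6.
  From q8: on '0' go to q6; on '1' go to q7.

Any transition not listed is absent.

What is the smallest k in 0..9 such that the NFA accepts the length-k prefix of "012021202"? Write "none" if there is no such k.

Start in {q0}.
Read '0': {q0} → {q0, q5}.
Read '1': {q0, q5} → {q1, q2}.
Read '2': {q1, q2} → {q5, q8}.
None of the earlier sets intersect F, but {q5, q8} does.

3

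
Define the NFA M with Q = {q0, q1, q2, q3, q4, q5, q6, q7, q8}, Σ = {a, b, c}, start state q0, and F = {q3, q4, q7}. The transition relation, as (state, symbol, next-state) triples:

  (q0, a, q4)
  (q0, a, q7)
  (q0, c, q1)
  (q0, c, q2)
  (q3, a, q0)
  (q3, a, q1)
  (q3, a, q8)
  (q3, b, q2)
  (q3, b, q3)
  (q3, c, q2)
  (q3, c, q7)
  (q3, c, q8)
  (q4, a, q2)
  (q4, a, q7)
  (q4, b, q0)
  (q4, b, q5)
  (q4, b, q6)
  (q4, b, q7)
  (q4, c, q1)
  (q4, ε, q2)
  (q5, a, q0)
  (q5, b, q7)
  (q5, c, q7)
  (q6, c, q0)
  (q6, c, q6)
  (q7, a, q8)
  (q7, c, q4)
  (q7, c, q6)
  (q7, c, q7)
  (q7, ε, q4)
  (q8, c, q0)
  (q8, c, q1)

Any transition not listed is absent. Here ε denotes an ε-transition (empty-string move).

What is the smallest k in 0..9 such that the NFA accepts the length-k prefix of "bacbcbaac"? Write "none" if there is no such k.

none

Start in {q0}.
Read 'b': q0→∅; now ∅.
The set is empty and remains empty for the remaining 8 symbols.
No reachable set along the way intersects F.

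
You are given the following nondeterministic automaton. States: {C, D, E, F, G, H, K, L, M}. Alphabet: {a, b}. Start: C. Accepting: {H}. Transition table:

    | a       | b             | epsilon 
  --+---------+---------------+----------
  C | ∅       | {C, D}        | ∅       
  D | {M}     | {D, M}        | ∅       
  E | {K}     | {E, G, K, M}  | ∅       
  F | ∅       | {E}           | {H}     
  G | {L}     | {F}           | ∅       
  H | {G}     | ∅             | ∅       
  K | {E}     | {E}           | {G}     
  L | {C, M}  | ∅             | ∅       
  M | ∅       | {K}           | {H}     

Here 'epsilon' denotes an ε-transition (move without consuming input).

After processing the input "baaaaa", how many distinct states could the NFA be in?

Start in {C}.
Read 'b': C→{C, D}; now {C, D}.
Read 'a': C→∅, D→{M}; union {M}; ε-closure = {H, M}.
Read 'a': H→{G}, M→∅; now {G}.
Read 'a': G→{L}; now {L}.
Read 'a': L→{C, M}; union {C, M}; ε-closure = {C, H, M}.
Read 'a': C→∅, H→{G}, M→∅; now {G}.
That set has 1 state.

1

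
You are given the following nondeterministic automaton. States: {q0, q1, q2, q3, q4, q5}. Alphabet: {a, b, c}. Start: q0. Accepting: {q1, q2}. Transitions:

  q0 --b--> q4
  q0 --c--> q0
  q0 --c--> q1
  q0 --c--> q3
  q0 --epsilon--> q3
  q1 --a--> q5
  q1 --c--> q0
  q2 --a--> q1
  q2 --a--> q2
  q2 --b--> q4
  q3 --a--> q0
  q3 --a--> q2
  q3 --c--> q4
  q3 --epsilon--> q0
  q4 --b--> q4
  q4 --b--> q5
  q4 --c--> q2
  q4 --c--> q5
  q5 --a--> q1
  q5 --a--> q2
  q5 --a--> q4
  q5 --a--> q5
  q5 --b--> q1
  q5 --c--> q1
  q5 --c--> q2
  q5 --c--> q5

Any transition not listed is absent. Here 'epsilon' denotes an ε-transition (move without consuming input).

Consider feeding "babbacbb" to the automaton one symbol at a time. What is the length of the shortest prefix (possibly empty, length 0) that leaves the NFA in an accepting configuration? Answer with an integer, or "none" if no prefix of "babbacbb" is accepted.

Start: ε-closure({q0}) = {q0, q3}.
Read 'b': q0→{q4}, q3→∅; now {q4}.
Read 'a': q4→∅; now ∅.
The set is empty and remains empty for the remaining 6 symbols.
No reachable set along the way intersects F.

none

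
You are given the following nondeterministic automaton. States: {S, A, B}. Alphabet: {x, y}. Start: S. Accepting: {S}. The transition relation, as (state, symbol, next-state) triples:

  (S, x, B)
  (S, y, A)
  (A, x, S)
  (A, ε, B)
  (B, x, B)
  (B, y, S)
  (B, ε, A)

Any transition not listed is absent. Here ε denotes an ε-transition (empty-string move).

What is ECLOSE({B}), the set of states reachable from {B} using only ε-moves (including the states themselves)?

{A, B}

Begin with {B}.
ε-move B → A; add A.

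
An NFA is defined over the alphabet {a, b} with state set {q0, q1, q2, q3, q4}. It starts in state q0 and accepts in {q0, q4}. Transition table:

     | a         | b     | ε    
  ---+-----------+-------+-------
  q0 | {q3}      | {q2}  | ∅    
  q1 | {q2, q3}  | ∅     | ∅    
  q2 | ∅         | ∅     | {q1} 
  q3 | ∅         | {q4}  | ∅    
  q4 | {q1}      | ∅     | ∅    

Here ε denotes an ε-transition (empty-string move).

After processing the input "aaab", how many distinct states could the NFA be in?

0

Start in {q0}.
Read 'a': q0→{q3}; now {q3}.
Read 'a': q3→∅; now ∅.
The set is empty and remains empty for the remaining 2 symbols.
That set has 0 states.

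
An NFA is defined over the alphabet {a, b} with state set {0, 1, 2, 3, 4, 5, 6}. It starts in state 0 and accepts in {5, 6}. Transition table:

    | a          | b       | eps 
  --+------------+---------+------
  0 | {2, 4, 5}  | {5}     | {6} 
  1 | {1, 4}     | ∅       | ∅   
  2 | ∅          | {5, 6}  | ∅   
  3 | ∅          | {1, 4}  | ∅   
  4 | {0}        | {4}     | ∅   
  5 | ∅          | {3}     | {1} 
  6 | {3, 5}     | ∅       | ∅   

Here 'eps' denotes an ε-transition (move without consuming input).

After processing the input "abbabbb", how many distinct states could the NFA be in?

Start: ε-closure({0}) = {0, 6}.
Read 'a': 0→{2, 4, 5}, 6→{3, 5}; union {2, 3, 4, 5}; ε-closure = {1, 2, 3, 4, 5}.
Read 'b': 1→∅, 2→{5, 6}, 3→{1, 4}, 4→{4}, 5→{3}; now {1, 3, 4, 5, 6}.
Read 'b': 1→∅, 3→{1, 4}, 4→{4}, 5→{3}, 6→∅; now {1, 3, 4}.
Read 'a': 1→{1, 4}, 3→∅, 4→{0}; union {0, 1, 4}; ε-closure = {0, 1, 4, 6}.
Read 'b': 0→{5}, 1→∅, 4→{4}, 6→∅; union {4, 5}; ε-closure = {1, 4, 5}.
Read 'b': 1→∅, 4→{4}, 5→{3}; now {3, 4}.
Read 'b': 3→{1, 4}, 4→{4}; now {1, 4}.
That set has 2 states.

2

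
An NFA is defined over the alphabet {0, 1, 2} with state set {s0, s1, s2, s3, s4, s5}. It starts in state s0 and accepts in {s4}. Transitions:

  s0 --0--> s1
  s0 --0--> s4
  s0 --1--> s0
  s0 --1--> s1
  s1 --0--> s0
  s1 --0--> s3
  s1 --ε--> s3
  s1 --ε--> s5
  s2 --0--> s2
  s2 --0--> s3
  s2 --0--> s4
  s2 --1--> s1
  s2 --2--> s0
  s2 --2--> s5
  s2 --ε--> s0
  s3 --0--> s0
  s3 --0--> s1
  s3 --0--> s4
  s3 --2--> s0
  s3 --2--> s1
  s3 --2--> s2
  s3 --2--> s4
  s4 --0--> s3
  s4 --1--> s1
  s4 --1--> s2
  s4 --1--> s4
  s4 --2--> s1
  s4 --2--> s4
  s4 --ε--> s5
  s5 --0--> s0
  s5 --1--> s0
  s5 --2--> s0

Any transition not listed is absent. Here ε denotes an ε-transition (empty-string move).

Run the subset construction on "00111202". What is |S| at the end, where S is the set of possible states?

Start in {s0}.
Read '0': s0→{s1, s4}; union {s1, s4}; ε-closure = {s1, s3, s4, s5}.
Read '0': s1→{s0, s3}, s3→{s0, s1, s4}, s4→{s3}, s5→{s0}; union {s0, s1, s3, s4}; ε-closure = {s0, s1, s3, s4, s5}.
Read '1': s0→{s0, s1}, s1→∅, s3→∅, s4→{s1, s2, s4}, s5→{s0}; union {s0, s1, s2, s4}; ε-closure = {s0, s1, s2, s3, s4, s5}.
Read '1': s0→{s0, s1}, s1→∅, s2→{s1}, s3→∅, s4→{s1, s2, s4}, s5→{s0}; union {s0, s1, s2, s4}; ε-closure = {s0, s1, s2, s3, s4, s5}.
Read '1': s0→{s0, s1}, s1→∅, s2→{s1}, s3→∅, s4→{s1, s2, s4}, s5→{s0}; union {s0, s1, s2, s4}; ε-closure = {s0, s1, s2, s3, s4, s5}.
Read '2': s0→∅, s1→∅, s2→{s0, s5}, s3→{s0, s1, s2, s4}, s4→{s1, s4}, s5→{s0}; union {s0, s1, s2, s4, s5}; ε-closure = {s0, s1, s2, s3, s4, s5}.
Read '0': s0→{s1, s4}, s1→{s0, s3}, s2→{s2, s3, s4}, s3→{s0, s1, s4}, s4→{s3}, s5→{s0}; union {s0, s1, s2, s3, s4}; ε-closure = {s0, s1, s2, s3, s4, s5}.
Read '2': s0→∅, s1→∅, s2→{s0, s5}, s3→{s0, s1, s2, s4}, s4→{s1, s4}, s5→{s0}; union {s0, s1, s2, s4, s5}; ε-closure = {s0, s1, s2, s3, s4, s5}.
That set has 6 states.

6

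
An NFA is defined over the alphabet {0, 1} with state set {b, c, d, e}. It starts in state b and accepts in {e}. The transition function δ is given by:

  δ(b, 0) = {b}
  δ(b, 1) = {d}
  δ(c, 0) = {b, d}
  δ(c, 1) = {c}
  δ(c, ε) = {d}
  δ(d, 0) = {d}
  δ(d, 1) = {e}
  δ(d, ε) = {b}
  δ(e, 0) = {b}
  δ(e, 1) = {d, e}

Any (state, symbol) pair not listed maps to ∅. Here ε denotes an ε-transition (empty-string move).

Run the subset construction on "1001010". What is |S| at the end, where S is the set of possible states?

Start in {b}.
Read '1': {b} → {b, d}.
Read '0': {b, d} → {b, d}.
Read '0': {b, d} → {b, d}.
Read '1': {b, d} → {b, d, e}.
Read '0': {b, d, e} → {b, d}.
Read '1': {b, d} → {b, d, e}.
Read '0': {b, d, e} → {b, d}.
That set has 2 states.

2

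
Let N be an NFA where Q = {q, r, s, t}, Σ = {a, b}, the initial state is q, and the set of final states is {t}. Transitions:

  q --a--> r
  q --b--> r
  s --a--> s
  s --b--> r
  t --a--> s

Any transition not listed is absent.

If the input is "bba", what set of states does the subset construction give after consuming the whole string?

∅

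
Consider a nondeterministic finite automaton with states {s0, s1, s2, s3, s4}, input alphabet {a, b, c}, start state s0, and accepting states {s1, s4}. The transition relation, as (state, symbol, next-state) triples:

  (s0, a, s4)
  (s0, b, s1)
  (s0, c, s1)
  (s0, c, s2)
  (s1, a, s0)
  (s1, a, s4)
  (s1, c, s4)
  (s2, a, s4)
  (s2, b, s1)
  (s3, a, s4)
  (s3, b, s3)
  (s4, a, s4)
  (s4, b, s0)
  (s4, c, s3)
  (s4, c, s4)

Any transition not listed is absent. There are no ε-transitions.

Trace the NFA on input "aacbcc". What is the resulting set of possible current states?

{s4}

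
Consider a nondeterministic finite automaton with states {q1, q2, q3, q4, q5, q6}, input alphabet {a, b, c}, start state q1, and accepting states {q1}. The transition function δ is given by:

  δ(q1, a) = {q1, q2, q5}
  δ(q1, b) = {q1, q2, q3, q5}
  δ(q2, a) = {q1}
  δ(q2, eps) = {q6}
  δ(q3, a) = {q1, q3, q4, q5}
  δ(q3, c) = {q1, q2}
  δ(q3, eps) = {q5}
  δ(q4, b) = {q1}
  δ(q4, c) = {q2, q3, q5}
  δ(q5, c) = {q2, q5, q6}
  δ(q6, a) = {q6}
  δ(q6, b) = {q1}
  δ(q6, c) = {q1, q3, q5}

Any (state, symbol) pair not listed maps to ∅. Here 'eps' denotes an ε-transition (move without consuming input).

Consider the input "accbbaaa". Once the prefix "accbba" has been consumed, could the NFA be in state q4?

Yes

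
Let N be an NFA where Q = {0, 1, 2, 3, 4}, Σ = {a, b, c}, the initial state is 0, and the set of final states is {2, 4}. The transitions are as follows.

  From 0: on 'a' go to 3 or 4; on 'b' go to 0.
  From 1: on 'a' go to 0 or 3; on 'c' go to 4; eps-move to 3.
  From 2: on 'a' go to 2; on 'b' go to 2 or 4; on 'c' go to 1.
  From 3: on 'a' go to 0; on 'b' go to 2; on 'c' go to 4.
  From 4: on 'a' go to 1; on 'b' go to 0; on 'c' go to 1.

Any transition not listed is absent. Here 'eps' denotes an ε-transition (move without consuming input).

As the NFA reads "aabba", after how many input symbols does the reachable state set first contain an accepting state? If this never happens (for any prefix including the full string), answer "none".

Start in {0}.
Read 'a': {0} → {3, 4}.
None of the earlier sets intersect F, but {3, 4} does.

1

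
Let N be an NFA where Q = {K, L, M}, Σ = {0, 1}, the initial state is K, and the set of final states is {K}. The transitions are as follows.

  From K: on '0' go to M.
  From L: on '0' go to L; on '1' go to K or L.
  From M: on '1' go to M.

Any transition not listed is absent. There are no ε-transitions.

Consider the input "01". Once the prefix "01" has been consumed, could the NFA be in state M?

Yes

Start in {K}.
Read '0': K→{M}; now {M}.
Read '1': M→{M}; now {M}.
State M is in {M}.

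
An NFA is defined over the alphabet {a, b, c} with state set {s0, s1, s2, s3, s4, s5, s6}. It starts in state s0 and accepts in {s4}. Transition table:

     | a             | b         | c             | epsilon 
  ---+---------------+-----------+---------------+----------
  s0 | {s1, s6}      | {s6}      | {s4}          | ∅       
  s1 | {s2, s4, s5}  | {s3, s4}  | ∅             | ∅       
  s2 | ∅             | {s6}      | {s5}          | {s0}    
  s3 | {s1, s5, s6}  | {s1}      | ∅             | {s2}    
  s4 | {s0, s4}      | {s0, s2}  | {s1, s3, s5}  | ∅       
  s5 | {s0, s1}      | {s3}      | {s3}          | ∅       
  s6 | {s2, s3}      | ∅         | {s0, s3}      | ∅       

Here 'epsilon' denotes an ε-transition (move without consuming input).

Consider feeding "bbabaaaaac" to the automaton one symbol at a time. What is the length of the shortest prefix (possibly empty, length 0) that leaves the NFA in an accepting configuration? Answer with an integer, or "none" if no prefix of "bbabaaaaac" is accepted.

Start in {s0}.
Read 'b': {s0} → {s6}.
Read 'b': {s6} → ∅.
The set is empty and remains empty for the remaining 8 symbols.
No reachable set along the way intersects F.

none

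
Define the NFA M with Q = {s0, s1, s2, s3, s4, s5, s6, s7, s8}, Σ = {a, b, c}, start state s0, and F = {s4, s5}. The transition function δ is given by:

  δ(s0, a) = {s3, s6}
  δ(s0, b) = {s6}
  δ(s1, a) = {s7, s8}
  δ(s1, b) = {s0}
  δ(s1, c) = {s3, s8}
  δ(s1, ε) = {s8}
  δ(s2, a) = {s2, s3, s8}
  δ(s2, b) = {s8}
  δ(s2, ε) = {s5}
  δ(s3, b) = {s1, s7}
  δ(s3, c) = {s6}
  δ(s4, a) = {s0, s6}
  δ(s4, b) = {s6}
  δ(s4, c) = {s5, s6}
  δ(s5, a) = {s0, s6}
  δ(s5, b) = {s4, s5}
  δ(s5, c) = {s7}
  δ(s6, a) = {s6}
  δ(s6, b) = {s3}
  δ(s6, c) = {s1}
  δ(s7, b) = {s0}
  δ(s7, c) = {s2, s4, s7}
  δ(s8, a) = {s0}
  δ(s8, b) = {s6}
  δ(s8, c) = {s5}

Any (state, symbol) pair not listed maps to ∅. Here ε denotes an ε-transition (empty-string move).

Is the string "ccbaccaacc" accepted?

No

Start in {s0}.
Read 'c': {s0} → ∅.
The set is empty and remains empty for the remaining 9 symbols.
The final set ∅ contains no accepting state.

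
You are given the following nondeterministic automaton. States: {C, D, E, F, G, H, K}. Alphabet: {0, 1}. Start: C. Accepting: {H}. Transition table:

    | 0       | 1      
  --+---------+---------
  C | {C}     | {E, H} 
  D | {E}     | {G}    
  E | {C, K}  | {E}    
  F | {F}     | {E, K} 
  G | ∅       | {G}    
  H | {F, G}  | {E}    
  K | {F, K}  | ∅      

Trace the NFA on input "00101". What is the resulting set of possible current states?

{E, G, H, K}

Start in {C}.
Read '0': {C} → {C}.
Read '0': {C} → {C}.
Read '1': {C} → {E, H}.
Read '0': {E, H} → {C, F, G, K}.
Read '1': {C, F, G, K} → {E, G, H, K}.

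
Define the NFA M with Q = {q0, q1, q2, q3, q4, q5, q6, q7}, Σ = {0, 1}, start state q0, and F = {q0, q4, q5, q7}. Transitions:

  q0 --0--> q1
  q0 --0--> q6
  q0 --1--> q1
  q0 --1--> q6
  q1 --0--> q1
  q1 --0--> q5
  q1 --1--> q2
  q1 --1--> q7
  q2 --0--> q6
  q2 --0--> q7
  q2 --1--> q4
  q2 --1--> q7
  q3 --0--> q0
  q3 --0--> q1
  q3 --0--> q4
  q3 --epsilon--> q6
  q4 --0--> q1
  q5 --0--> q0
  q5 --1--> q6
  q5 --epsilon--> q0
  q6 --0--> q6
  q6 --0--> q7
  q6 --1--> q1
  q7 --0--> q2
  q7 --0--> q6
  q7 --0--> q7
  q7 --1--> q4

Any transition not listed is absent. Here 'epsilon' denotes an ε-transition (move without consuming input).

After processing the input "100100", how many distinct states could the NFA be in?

Start in {q0}.
Read '1': q0→{q1, q6}; now {q1, q6}.
Read '0': q1→{q1, q5}, q6→{q6, q7}; union {q1, q5, q6, q7}; ε-closure = {q0, q1, q5, q6, q7}.
Read '0': q0→{q1, q6}, q1→{q1, q5}, q5→{q0}, q6→{q6, q7}, q7→{q2, q6, q7}; now {q0, q1, q2, q5, q6, q7}.
Read '1': q0→{q1, q6}, q1→{q2, q7}, q2→{q4, q7}, q5→{q6}, q6→{q1}, q7→{q4}; now {q1, q2, q4, q6, q7}.
Read '0': q1→{q1, q5}, q2→{q6, q7}, q4→{q1}, q6→{q6, q7}, q7→{q2, q6, q7}; union {q1, q2, q5, q6, q7}; ε-closure = {q0, q1, q2, q5, q6, q7}.
Read '0': q0→{q1, q6}, q1→{q1, q5}, q2→{q6, q7}, q5→{q0}, q6→{q6, q7}, q7→{q2, q6, q7}; now {q0, q1, q2, q5, q6, q7}.
That set has 6 states.

6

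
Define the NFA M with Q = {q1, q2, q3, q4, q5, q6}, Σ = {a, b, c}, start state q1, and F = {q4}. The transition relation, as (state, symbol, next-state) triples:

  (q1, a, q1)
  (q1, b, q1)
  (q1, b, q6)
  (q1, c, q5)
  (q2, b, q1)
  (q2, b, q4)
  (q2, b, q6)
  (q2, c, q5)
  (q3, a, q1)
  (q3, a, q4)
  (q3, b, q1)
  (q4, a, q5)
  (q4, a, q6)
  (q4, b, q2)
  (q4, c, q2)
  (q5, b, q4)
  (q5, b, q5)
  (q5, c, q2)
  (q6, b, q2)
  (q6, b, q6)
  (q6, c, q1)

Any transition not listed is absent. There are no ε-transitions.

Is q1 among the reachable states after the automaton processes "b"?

Start in {q1}.
Read 'b': q1→{q1, q6}; now {q1, q6}.
State q1 is in {q1, q6}.

Yes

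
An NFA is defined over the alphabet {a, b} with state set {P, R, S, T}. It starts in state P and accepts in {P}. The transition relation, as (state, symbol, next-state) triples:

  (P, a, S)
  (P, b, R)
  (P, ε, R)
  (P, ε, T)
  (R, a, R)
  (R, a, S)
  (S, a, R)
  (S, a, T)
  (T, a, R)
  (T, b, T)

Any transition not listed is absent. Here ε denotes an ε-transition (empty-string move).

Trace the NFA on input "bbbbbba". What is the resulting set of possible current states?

Start: ε-closure({P}) = {P, R, T}.
Read 'b': {P, R, T} → {R, T}.
Read 'b': {R, T} → {T}.
Read 'b': {T} → {T}.
Read 'b': {T} → {T}.
Read 'b': {T} → {T}.
Read 'b': {T} → {T}.
Read 'a': {T} → {R}.

{R}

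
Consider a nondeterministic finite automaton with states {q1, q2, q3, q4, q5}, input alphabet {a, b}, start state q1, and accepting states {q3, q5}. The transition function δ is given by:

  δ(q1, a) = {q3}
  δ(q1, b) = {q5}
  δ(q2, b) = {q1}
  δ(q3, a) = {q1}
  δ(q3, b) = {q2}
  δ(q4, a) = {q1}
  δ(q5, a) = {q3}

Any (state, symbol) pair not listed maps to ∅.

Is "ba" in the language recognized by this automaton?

Yes

Start in {q1}.
Read 'b': {q1} → {q5}.
Read 'a': {q5} → {q3}.
The final set {q3} contains the accepting state q3.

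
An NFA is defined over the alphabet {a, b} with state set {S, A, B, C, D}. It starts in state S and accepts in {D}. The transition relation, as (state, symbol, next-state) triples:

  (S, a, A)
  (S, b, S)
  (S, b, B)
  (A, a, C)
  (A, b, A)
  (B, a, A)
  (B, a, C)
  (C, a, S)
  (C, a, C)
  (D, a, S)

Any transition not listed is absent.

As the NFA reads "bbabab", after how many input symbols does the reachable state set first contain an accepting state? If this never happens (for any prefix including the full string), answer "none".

Start in {S}.
Read 'b': S→{S, B}; now {S, B}.
Read 'b': S→{S, B}, B→∅; now {S, B}.
Read 'a': S→{A}, B→{A, C}; now {A, C}.
Read 'b': A→{A}, C→∅; now {A}.
Read 'a': A→{C}; now {C}.
Read 'b': C→∅; now ∅.
No reachable set along the way intersects F.

none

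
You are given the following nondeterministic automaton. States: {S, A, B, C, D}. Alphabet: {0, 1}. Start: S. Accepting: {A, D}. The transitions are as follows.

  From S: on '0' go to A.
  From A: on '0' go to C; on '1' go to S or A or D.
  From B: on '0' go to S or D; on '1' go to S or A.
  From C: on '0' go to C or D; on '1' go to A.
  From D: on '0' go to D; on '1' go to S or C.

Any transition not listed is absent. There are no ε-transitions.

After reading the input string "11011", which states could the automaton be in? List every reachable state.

Start in {S}.
Read '1': S→∅; now ∅.
The set is empty and remains empty for the remaining 4 symbols.

∅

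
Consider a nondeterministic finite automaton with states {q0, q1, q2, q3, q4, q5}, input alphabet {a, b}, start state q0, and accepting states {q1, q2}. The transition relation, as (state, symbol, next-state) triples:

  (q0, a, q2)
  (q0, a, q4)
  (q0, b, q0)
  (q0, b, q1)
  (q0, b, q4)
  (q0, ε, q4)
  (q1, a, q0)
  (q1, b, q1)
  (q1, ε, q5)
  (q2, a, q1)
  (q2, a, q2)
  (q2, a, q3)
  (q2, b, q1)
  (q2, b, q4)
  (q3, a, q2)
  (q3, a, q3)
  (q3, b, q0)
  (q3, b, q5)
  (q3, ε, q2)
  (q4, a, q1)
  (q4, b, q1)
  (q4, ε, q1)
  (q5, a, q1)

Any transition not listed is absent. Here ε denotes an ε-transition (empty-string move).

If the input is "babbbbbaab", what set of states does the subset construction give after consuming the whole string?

{q0, q1, q4, q5}

Start: ε-closure({q0}) = {q0, q1, q4, q5}.
Read 'b': q0→{q0, q1, q4}, q1→{q1}, q4→{q1}, q5→∅; union {q0, q1, q4}; ε-closure = {q0, q1, q4, q5}.
Read 'a': q0→{q2, q4}, q1→{q0}, q4→{q1}, q5→{q1}; union {q0, q1, q2, q4}; ε-closure = {q0, q1, q2, q4, q5}.
Read 'b': q0→{q0, q1, q4}, q1→{q1}, q2→{q1, q4}, q4→{q1}, q5→∅; union {q0, q1, q4}; ε-closure = {q0, q1, q4, q5}.
Read 'b': q0→{q0, q1, q4}, q1→{q1}, q4→{q1}, q5→∅; union {q0, q1, q4}; ε-closure = {q0, q1, q4, q5}.
Read 'b': q0→{q0, q1, q4}, q1→{q1}, q4→{q1}, q5→∅; union {q0, q1, q4}; ε-closure = {q0, q1, q4, q5}.
Read 'b': q0→{q0, q1, q4}, q1→{q1}, q4→{q1}, q5→∅; union {q0, q1, q4}; ε-closure = {q0, q1, q4, q5}.
Read 'b': q0→{q0, q1, q4}, q1→{q1}, q4→{q1}, q5→∅; union {q0, q1, q4}; ε-closure = {q0, q1, q4, q5}.
Read 'a': q0→{q2, q4}, q1→{q0}, q4→{q1}, q5→{q1}; union {q0, q1, q2, q4}; ε-closure = {q0, q1, q2, q4, q5}.
Read 'a': q0→{q2, q4}, q1→{q0}, q2→{q1, q2, q3}, q4→{q1}, q5→{q1}; union {q0, q1, q2, q3, q4}; ε-closure = {q0, q1, q2, q3, q4, q5}.
Read 'b': q0→{q0, q1, q4}, q1→{q1}, q2→{q1, q4}, q3→{q0, q5}, q4→{q1}, q5→∅; now {q0, q1, q4, q5}.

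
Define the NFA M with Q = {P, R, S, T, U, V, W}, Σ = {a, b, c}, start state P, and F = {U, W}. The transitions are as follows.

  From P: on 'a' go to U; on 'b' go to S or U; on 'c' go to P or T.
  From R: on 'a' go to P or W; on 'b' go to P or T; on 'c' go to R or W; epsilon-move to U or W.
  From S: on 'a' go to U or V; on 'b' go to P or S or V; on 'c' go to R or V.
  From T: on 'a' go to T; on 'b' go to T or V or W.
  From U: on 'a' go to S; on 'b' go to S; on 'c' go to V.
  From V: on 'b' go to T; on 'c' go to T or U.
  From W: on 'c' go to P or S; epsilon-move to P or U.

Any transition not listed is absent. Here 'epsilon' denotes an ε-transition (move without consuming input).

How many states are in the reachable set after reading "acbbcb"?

6

Start in {P}.
Read 'a': {P} → {U}.
Read 'c': {U} → {V}.
Read 'b': {V} → {T}.
Read 'b': {T} → {P, T, U, V, W}.
Read 'c': {P, T, U, V, W} → {P, S, T, U, V}.
Read 'b': {P, S, T, U, V} → {P, S, T, U, V, W}.
That set has 6 states.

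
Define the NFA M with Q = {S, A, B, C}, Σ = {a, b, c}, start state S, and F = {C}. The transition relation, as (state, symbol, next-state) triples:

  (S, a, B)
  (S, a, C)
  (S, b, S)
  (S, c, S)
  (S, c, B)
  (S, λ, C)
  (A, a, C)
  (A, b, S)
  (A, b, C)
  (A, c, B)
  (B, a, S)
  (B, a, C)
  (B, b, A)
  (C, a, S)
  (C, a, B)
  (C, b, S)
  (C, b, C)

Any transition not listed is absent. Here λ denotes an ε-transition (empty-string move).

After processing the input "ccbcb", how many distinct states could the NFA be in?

Start: ε-closure({S}) = {S, C}.
Read 'c': S→{S, B}, C→∅; union {S, B}; ε-closure = {S, B, C}.
Read 'c': S→{S, B}, B→∅, C→∅; union {S, B}; ε-closure = {S, B, C}.
Read 'b': S→{S}, B→{A}, C→{S, C}; now {S, A, C}.
Read 'c': S→{S, B}, A→{B}, C→∅; union {S, B}; ε-closure = {S, B, C}.
Read 'b': S→{S}, B→{A}, C→{S, C}; now {S, A, C}.
That set has 3 states.

3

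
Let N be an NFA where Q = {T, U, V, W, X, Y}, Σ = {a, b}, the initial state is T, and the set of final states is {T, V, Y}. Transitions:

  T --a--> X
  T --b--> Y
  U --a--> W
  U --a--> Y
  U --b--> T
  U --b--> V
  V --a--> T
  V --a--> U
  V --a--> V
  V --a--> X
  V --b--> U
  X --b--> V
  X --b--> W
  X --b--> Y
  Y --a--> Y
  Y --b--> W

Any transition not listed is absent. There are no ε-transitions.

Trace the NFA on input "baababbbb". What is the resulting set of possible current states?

Start in {T}.
Read 'b': T→{Y}; now {Y}.
Read 'a': Y→{Y}; now {Y}.
Read 'a': Y→{Y}; now {Y}.
Read 'b': Y→{W}; now {W}.
Read 'a': W→∅; now ∅.
The set is empty and remains empty for the remaining 4 symbols.

∅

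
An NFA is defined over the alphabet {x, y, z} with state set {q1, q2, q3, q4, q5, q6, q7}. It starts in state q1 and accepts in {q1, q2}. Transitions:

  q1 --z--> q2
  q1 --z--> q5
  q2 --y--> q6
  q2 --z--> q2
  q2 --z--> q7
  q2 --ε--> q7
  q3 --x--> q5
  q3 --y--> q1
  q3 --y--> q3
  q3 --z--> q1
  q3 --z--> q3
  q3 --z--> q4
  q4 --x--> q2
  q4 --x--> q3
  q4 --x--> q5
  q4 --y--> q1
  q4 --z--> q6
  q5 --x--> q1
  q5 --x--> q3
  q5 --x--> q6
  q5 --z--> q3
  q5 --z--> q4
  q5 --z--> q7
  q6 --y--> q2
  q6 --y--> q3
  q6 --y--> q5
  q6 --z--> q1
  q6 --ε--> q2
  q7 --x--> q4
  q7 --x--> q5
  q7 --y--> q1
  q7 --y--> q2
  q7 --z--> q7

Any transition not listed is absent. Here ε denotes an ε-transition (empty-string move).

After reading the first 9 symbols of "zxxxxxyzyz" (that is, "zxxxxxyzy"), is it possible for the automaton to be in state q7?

Start in {q1}.
Read 'z': q1→{q2, q5}; union {q2, q5}; ε-closure = {q2, q5, q7}.
Read 'x': q2→∅, q5→{q1, q3, q6}, q7→{q4, q5}; union {q1, q3, q4, q5, q6}; ε-closure = {q1, q2, q3, q4, q5, q6, q7}.
Read 'x': q1→∅, q2→∅, q3→{q5}, q4→{q2, q3, q5}, q5→{q1, q3, q6}, q6→∅, q7→{q4, q5}; union {q1, q2, q3, q4, q5, q6}; ε-closure = {q1, q2, q3, q4, q5, q6, q7}.
Read 'x': q1→∅, q2→∅, q3→{q5}, q4→{q2, q3, q5}, q5→{q1, q3, q6}, q6→∅, q7→{q4, q5}; union {q1, q2, q3, q4, q5, q6}; ε-closure = {q1, q2, q3, q4, q5, q6, q7}.
Read 'x': q1→∅, q2→∅, q3→{q5}, q4→{q2, q3, q5}, q5→{q1, q3, q6}, q6→∅, q7→{q4, q5}; union {q1, q2, q3, q4, q5, q6}; ε-closure = {q1, q2, q3, q4, q5, q6, q7}.
Read 'x': q1→∅, q2→∅, q3→{q5}, q4→{q2, q3, q5}, q5→{q1, q3, q6}, q6→∅, q7→{q4, q5}; union {q1, q2, q3, q4, q5, q6}; ε-closure = {q1, q2, q3, q4, q5, q6, q7}.
Read 'y': q1→∅, q2→{q6}, q3→{q1, q3}, q4→{q1}, q5→∅, q6→{q2, q3, q5}, q7→{q1, q2}; union {q1, q2, q3, q5, q6}; ε-closure = {q1, q2, q3, q5, q6, q7}.
Read 'z': q1→{q2, q5}, q2→{q2, q7}, q3→{q1, q3, q4}, q5→{q3, q4, q7}, q6→{q1}, q7→{q7}; now {q1, q2, q3, q4, q5, q7}.
Read 'y': q1→∅, q2→{q6}, q3→{q1, q3}, q4→{q1}, q5→∅, q7→{q1, q2}; union {q1, q2, q3, q6}; ε-closure = {q1, q2, q3, q6, q7}.
State q7 is in {q1, q2, q3, q6, q7}.

Yes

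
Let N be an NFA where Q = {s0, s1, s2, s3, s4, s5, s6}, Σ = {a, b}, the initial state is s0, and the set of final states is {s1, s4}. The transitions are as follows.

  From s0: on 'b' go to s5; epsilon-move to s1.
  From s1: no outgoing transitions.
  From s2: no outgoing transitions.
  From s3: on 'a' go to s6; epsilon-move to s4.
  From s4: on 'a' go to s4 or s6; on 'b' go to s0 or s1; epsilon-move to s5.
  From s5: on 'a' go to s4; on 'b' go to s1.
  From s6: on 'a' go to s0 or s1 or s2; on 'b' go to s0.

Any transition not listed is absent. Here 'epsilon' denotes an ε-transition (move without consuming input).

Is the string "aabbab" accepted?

Start: ε-closure({s0}) = {s0, s1}.
Read 'a': {s0, s1} → ∅.
The set is empty and remains empty for the remaining 5 symbols.
The final set ∅ contains no accepting state.

No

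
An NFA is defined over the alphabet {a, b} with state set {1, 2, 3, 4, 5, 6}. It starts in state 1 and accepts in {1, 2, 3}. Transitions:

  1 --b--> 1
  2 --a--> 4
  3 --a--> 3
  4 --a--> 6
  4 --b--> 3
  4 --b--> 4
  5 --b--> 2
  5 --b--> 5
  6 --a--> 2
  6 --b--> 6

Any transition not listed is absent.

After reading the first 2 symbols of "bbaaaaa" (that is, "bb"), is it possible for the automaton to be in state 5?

No

Start in {1}.
Read 'b': {1} → {1}.
Read 'b': {1} → {1}.
State 5 is not in {1}.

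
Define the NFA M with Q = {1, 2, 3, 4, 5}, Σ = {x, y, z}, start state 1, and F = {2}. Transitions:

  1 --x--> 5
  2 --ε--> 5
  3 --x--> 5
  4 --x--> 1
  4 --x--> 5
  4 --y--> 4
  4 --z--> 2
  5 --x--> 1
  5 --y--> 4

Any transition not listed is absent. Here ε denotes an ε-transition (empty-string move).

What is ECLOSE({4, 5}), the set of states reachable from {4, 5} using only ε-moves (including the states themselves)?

{4, 5}

Begin with {4, 5}.
No ε-moves leave this set, so the closure equals the set itself.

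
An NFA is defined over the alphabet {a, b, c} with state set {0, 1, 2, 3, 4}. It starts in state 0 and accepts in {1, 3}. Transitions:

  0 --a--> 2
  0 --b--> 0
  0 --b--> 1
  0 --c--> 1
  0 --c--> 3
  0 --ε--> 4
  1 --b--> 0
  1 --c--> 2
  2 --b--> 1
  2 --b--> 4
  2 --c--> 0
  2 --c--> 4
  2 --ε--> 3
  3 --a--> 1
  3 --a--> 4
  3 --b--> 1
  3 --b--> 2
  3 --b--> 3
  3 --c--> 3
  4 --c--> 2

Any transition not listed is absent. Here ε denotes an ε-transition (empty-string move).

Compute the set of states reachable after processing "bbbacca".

{1, 4}

Start: ε-closure({0}) = {0, 4}.
Read 'b': {0, 4} → {0, 1, 4}.
Read 'b': {0, 1, 4} → {0, 1, 4}.
Read 'b': {0, 1, 4} → {0, 1, 4}.
Read 'a': {0, 1, 4} → {2, 3}.
Read 'c': {2, 3} → {0, 3, 4}.
Read 'c': {0, 3, 4} → {1, 2, 3}.
Read 'a': {1, 2, 3} → {1, 4}.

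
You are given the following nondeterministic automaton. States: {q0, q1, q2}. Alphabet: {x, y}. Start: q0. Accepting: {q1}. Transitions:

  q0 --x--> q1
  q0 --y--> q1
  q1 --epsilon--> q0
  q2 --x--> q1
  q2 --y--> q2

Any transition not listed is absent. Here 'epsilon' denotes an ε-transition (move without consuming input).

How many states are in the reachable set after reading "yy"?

2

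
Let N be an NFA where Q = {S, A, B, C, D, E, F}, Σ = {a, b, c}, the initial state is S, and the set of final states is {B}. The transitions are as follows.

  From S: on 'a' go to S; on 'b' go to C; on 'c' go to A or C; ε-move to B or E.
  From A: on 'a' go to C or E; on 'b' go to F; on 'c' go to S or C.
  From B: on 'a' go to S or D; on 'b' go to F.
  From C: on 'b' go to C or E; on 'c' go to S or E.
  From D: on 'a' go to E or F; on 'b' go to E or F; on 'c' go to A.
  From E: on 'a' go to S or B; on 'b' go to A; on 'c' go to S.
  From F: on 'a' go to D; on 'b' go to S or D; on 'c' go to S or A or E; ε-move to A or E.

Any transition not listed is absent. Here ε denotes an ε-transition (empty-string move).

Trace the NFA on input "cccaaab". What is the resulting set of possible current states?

{S, A, B, C, D, E, F}

Start: ε-closure({S}) = {S, B, E}.
Read 'c': {S, B, E} → {S, A, B, C, E}.
Read 'c': {S, A, B, C, E} → {S, A, B, C, E}.
Read 'c': {S, A, B, C, E} → {S, A, B, C, E}.
Read 'a': {S, A, B, C, E} → {S, B, C, D, E}.
Read 'a': {S, B, C, D, E} → {S, A, B, D, E, F}.
Read 'a': {S, A, B, D, E, F} → {S, A, B, C, D, E, F}.
Read 'b': {S, A, B, C, D, E, F} → {S, A, B, C, D, E, F}.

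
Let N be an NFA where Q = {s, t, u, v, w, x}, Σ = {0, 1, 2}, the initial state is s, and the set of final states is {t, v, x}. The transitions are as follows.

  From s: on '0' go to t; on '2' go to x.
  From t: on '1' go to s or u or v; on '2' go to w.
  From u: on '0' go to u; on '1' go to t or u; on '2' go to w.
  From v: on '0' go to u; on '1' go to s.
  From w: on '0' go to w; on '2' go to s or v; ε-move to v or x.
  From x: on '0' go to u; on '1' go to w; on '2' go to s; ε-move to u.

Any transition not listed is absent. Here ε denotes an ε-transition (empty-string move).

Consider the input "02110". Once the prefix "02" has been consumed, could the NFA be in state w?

Yes

Start in {s}.
Read '0': s→{t}; now {t}.
Read '2': t→{w}; union {w}; ε-closure = {u, v, w, x}.
State w is in {u, v, w, x}.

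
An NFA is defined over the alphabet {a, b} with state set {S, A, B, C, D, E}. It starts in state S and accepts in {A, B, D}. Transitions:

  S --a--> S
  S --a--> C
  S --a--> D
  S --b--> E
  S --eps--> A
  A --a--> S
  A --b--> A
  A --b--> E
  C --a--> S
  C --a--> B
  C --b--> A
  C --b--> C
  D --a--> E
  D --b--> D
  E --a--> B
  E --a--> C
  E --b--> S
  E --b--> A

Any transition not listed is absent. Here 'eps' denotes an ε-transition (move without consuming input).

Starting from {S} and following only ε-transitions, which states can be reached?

Begin with {S}.
ε-move S → A; add A.

{S, A}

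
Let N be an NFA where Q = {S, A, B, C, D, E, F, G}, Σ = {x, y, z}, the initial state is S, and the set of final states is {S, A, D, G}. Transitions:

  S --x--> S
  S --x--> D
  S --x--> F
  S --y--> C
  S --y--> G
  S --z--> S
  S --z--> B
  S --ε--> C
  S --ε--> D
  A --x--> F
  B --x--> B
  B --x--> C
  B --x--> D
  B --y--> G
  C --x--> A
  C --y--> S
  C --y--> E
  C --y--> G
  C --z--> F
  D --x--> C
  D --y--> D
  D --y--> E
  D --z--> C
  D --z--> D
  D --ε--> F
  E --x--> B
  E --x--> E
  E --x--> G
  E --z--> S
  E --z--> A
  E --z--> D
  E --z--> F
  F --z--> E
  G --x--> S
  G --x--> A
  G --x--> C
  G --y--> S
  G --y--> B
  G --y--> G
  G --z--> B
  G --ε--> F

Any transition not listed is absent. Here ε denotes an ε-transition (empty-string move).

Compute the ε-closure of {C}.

Begin with {C}.
No ε-moves leave this set, so the closure equals the set itself.

{C}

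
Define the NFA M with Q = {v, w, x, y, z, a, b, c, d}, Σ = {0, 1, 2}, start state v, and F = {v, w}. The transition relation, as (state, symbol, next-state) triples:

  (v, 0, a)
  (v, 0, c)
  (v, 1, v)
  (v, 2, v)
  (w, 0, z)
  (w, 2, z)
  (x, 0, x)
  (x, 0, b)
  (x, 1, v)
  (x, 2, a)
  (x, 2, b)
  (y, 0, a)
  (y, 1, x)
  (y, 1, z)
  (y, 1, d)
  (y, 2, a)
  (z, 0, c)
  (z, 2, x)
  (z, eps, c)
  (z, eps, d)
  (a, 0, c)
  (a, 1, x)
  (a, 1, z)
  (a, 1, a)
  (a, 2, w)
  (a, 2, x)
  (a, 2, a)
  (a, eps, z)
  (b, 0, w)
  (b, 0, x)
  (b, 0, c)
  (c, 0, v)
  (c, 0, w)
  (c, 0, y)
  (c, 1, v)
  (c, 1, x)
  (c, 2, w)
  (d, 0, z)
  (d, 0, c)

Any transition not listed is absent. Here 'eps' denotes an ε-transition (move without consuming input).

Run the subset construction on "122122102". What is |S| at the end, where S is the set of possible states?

6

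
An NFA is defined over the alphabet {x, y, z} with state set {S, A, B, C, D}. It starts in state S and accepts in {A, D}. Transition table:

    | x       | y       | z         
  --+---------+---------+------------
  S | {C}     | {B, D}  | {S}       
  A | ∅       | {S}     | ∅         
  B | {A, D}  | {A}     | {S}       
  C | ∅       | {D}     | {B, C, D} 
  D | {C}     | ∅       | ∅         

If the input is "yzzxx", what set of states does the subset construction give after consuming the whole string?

Start in {S}.
Read 'y': {S} → {B, D}.
Read 'z': {B, D} → {S}.
Read 'z': {S} → {S}.
Read 'x': {S} → {C}.
Read 'x': {C} → ∅.

∅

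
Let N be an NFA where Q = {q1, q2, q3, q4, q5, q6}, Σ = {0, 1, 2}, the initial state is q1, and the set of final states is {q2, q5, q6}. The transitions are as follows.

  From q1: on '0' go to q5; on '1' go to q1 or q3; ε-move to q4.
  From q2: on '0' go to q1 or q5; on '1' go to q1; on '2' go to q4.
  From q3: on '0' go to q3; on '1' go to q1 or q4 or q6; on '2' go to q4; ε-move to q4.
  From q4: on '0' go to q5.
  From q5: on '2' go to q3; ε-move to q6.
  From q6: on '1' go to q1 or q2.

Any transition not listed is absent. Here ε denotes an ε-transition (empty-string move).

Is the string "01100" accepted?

Start: ε-closure({q1}) = {q1, q4}.
Read '0': {q1, q4} → {q5, q6}.
Read '1': {q5, q6} → {q1, q2, q4}.
Read '1': {q1, q2, q4} → {q1, q3, q4}.
Read '0': {q1, q3, q4} → {q3, q4, q5, q6}.
Read '0': {q3, q4, q5, q6} → {q3, q4, q5, q6}.
The final set {q3, q4, q5, q6} contains the accepting states q5, q6.

Yes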